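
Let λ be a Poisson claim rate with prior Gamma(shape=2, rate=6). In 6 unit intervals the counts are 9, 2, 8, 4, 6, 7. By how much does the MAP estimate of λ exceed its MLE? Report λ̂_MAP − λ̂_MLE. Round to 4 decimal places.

MAP − MLE = -2.9167

Σxᵢ = 36. Posterior is Gamma(38, 12); MAP = (38−1)/12 = 37/12 ≈ 3.08333.
MLE = x̄ = 36/6 ≈ 6.00000.
Difference = 37/12 − 36/6 = -35/12 ≈ -2.9167.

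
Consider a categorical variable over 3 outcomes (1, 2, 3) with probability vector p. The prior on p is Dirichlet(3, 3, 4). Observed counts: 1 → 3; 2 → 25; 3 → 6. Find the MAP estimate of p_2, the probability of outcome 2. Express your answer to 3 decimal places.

The posterior is Dirichlet(αᵢ + nᵢ) = Dirichlet(6, 28, 10).
For a Dirichlet(a₁,…,a_K) with all aᵢ > 1, the mode has j-th component (aⱼ − 1)/(Σaᵢ − K).
Here Σaᵢ = 44 and K = 3, so p_2 = (28 − 1)/(44 − 3) = 27/41 ≈ 0.659.

MAP estimate: 0.659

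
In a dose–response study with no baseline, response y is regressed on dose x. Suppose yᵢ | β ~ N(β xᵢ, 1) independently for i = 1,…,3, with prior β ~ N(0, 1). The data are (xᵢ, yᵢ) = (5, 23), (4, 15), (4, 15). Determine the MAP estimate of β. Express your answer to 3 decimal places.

β̂_MAP = 4.052

log p(β | y) = −Σ(yᵢ − βxᵢ)²/(2·1) − β²/(2·1) + const.
Setting the derivative to zero: Σxᵢ(yᵢ − βxᵢ)/1 − β/1 = 0, so β = Σxᵢyᵢ / (Σxᵢ² + σ²/τ²).
Σxᵢyᵢ = 5·23 + 4·15 + 4·15 = 235; Σxᵢ² = 57; σ²/τ² = 1.
β̂_MAP = 235 / (57 + 1) = 235/58 ≈ 4.052.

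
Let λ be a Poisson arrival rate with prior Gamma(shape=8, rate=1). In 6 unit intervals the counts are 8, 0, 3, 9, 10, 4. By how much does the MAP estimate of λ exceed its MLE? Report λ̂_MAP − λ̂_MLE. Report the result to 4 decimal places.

Σxᵢ = 34. Posterior is Gamma(42, 7); MAP = (42−1)/7 = 41/7 ≈ 5.85714.
MLE = x̄ = 34/6 ≈ 5.66667.
Difference = 41/7 − 34/6 = 4/21 ≈ 0.1905.

MAP − MLE = 0.1905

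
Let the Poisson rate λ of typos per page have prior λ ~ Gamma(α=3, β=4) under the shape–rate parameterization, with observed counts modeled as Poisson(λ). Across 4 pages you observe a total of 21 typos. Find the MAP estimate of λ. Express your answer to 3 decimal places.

Σxᵢ = 21, n = 4.
Posterior ∝ λ^2e^(−4λ) · λ^21e^(−4λ) = λ^23e^(−8λ), i.e. Gamma(shape=24, rate=8).
The mode of a Gamma(a, b) with a ≥ 1 (shape–rate) is (a−1)/b = 23/8 ≈ 2.875.

λ̂_MAP = 2.875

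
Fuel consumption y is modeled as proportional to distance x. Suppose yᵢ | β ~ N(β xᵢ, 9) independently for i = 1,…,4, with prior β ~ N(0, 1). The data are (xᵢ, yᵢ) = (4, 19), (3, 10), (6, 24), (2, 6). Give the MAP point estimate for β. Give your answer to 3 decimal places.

log p(β | y) = −Σ(yᵢ − βxᵢ)²/(2·9) − β²/(2·1) + const.
Setting the derivative to zero: Σxᵢ(yᵢ − βxᵢ)/9 − β/1 = 0, so β = Σxᵢyᵢ / (Σxᵢ² + σ²/τ²).
Σxᵢyᵢ = 4·19 + 3·10 + 6·24 + 2·6 = 262; Σxᵢ² = 65; σ²/τ² = 9.
β̂_MAP = 262 / (65 + 9) = 262/74 ≈ 3.541.

β̂_MAP = 3.541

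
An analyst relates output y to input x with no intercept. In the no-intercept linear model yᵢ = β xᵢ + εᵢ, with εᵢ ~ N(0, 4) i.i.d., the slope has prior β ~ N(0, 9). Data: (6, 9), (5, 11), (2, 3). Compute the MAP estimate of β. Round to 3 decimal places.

β̂_MAP = 1.757

log p(β | y) = −Σ(yᵢ − βxᵢ)²/(2·4) − β²/(2·9) + const.
Setting the derivative to zero: Σxᵢ(yᵢ − βxᵢ)/4 − β/9 = 0, so β = Σxᵢyᵢ / (Σxᵢ² + σ²/τ²).
Σxᵢyᵢ = 6·9 + 5·11 + 2·3 = 115; Σxᵢ² = 65; σ²/τ² = 4/9.
β̂_MAP = 115 / (65 + 4/9) = 115/(589/9) = 1035/589 ≈ 1.757.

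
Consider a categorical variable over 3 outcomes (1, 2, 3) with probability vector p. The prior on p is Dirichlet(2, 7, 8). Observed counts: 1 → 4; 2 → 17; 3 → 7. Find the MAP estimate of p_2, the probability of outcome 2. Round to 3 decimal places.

MAP estimate: 0.548

The posterior is Dirichlet(αᵢ + nᵢ) = Dirichlet(6, 24, 15).
For a Dirichlet(a₁,…,a_K) with all aᵢ > 1, the mode has j-th component (aⱼ − 1)/(Σaᵢ − K).
Here Σaᵢ = 45 and K = 3, so p_2 = (24 − 1)/(45 − 3) = 23/42 ≈ 0.548.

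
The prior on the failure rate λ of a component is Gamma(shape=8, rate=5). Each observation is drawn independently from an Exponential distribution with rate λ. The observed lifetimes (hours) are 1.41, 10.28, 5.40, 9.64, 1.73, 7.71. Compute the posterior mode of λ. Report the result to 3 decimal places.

The Exponential(rate=λ) likelihood is ∝ λ^n e^(−λΣtᵢ). Here n = 6 and Σtᵢ = 1.41 + 10.28 + 5.40 + 9.64 + 1.73 + 7.71 = 36.17.
Posterior ∝ λ^7e^(−5λ) · λ^6e^(−36.17λ) = λ^13e^(−41.17λ), i.e. Gamma(14, 41.17).
Mode = (a−1)/b = 13/41.17 ≈ 0.316.

λ̂_MAP = 0.316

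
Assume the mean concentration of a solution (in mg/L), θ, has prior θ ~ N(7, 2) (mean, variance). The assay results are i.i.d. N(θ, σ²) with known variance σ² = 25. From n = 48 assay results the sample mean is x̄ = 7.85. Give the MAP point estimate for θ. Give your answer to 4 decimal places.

n = 48, x̄ = 7.85.
For a Normal prior and Normal likelihood with known variance, the posterior is Normal; its mode equals its mean, the precision-weighted average.
Prior precision 1/σ₀² = 1/2 = 0.5; data precision n/σ² = 48/25 = 1.92.
θ̂ = (0.5·7 + 1.92·7.85) / (0.5 + 1.92) = 18.572/2.42 = 4643/605 ≈ 7.6744.

θ̂_MAP = 7.6744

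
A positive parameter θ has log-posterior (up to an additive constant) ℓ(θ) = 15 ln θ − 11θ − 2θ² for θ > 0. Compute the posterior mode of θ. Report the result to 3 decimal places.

θ̂_MAP = 1.000

ℓ'(θ) = 15/θ − 11 − 4θ. Setting this to zero and multiplying by θ: 4θ² + 11θ − 15 = 0.
θ = (−11 + √(11² + 4·4·15)) / (2·4) = (−11 + √361) / 8 = (−11 + 19)/8 = 1.
ℓ''(θ) = −15/θ² − 4 < 0, confirming a maximum.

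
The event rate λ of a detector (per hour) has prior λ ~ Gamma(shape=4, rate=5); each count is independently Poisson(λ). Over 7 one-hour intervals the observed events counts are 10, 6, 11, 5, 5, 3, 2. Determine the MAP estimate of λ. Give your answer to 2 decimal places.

Σxᵢ = 10+6+11+5+5+3+2 = 42, with n = 7.
Posterior ∝ λ^3e^(−5λ) · λ^42e^(−7λ) = λ^45e^(−12λ), i.e. Gamma(shape=46, rate=12).
The mode of a Gamma(a, b) with a ≥ 1 (shape–rate) is (a−1)/b = 45/12 ≈ 3.75.

λ̂_MAP = 3.75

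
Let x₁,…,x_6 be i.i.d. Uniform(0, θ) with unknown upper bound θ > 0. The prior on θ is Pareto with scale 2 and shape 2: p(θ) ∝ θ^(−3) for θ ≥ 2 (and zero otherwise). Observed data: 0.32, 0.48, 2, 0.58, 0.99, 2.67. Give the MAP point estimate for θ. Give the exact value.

The Uniform(0, θ) likelihood is θ^(−n) for θ ≥ max(xᵢ), zero otherwise. Here max(xᵢ) = 2.67.
Posterior ∝ θ^(−3) · θ^(−6) = θ^(−9) on θ ≥ max(2, 2.67) = 2.67.
This density is strictly decreasing in θ, so the posterior mode lies at the lower boundary of the support.

θ̂_MAP = 2.67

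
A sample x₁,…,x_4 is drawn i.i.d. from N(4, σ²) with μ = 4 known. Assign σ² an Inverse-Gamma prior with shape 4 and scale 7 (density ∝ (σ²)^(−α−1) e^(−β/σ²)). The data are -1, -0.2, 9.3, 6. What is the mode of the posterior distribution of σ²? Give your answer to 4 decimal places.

Sum of squared deviations about the known mean: SS = (-1−4)² + (-0.2−4)² + (9.3−4)² + (6−4)² = 74.73.
The Normal likelihood contributes (σ²)^(−n/2) exp(−SS/(2σ²)), so the posterior is Inverse-Gamma(α + n/2, β + SS/2) = Inverse-Gamma(6, 44.365).
The mode of Inverse-Gamma(a, b) is b/(a+1) = 44.365/7 ≈ 6.3379.

σ̂²_MAP = 6.3379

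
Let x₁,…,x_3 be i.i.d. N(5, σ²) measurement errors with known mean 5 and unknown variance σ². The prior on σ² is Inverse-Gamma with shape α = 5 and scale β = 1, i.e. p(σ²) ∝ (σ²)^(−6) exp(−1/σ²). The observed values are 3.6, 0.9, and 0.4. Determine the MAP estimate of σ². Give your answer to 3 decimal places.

σ̂²_MAP = 2.795

Sum of squared deviations about the known mean: SS = (3.6−5)² + (0.9−5)² + (0.4−5)² = 39.93.
The Normal likelihood contributes (σ²)^(−n/2) exp(−SS/(2σ²)), so the posterior is Inverse-Gamma(α + n/2, β + SS/2) = Inverse-Gamma(6.5, 20.965).
The mode of Inverse-Gamma(a, b) is b/(a+1) = 20.965/7.5 ≈ 2.795.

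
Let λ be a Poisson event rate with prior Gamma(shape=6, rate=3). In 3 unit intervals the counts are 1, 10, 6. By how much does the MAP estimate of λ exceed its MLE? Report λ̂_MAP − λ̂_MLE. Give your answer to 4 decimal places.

MAP − MLE = -2.0000

Σxᵢ = 17. Posterior is Gamma(23, 6); MAP = (23−1)/6 = 22/6 ≈ 3.66667.
MLE = x̄ = 17/3 ≈ 5.66667.
Difference = 22/6 − 17/3 = -2 ≈ -2.0000.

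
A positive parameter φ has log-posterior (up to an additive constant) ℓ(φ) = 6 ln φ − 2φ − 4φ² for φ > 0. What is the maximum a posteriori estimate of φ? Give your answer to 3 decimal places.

φ̂_MAP = 0.750

ℓ'(φ) = 6/φ − 2 − 8φ. Setting this to zero and multiplying by φ: 8φ² + 2φ − 6 = 0.
φ = (−2 + √(2² + 4·8·6)) / (2·8) = (−2 + √196) / 16 = (−2 + 14)/16 = 3/4.
ℓ''(φ) = −6/φ² − 8 < 0, confirming a maximum.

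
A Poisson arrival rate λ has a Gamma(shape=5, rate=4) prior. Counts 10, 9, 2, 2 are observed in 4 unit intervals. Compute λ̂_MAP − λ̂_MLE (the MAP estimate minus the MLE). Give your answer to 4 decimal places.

MAP − MLE = -2.3750

Σxᵢ = 23. Posterior is Gamma(28, 8); MAP = (28−1)/8 = 27/8 ≈ 3.37500.
MLE = x̄ = 23/4 ≈ 5.75000.
Difference = 27/8 − 23/4 = -19/8 ≈ -2.3750.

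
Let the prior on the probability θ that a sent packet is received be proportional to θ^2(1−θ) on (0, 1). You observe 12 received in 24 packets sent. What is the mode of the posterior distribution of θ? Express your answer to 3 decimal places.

The prior density ∝ θ^2(1−θ)^1 is the kernel of Beta(3, 2).
Data: 12 successes in 24 trials. The binomial likelihood contributes θ^12(1−θ)^12, so the posterior is Beta(3+12, 2+12) = Beta(15, 14).
For Beta(a, b) with a, b > 1 the mode is (a−1)/(a+b−2) = 14/27 ≈ 0.519.

θ̂_MAP = 0.519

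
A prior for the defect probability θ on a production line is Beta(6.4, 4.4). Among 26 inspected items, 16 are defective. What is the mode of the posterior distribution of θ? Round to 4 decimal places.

Prior: Beta(6.4, 4.4).
Data: 16 successes in 26 trials. The binomial likelihood contributes θ^16(1−θ)^10, so the posterior is Beta(6.4+16, 4.4+10) = Beta(22.4, 14.4).
For Beta(a, b) with a, b > 1 the mode is (a−1)/(a+b−2) = 21.4/34.8 ≈ 0.6149.

θ̂_MAP = 0.6149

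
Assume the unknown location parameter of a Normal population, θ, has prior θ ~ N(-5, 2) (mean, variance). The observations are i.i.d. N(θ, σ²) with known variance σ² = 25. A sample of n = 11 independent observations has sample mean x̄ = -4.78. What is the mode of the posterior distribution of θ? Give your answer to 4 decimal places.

n = 11, x̄ = -4.78.
For a Normal prior and Normal likelihood with known variance, the posterior is Normal; its mode equals its mean, the precision-weighted average.
Prior precision 1/σ₀² = 1/2 = 0.5; data precision n/σ² = 11/25 = 0.44.
θ̂ = (0.5·(-5) + 0.44·(-4.78)) / (0.5 + 0.44) = (-4.6032)/0.94 = -5754/1175 ≈ -4.8970.

θ̂_MAP = -4.8970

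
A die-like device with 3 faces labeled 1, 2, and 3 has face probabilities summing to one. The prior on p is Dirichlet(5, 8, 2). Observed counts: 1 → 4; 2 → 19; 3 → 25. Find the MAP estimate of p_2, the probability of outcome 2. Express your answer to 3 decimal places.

MAP estimate: 0.433

The posterior is Dirichlet(αᵢ + nᵢ) = Dirichlet(9, 27, 27).
For a Dirichlet(a₁,…,a_K) with all aᵢ > 1, the mode has j-th component (aⱼ − 1)/(Σaᵢ − K).
Here Σaᵢ = 63 and K = 3, so p_2 = (27 − 1)/(63 − 3) = 26/60 ≈ 0.433.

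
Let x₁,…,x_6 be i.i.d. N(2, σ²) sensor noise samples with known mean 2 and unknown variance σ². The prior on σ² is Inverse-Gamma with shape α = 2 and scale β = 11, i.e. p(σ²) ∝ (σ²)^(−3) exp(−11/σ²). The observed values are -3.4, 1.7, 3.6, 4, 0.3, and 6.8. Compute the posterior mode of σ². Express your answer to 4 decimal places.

Sum of squared deviations about the known mean: SS = (-3.4−2)² + (1.7−2)² + (3.6−2)² + (4−2)² + (0.3−2)² + (6.8−2)² = 61.74.
The Normal likelihood contributes (σ²)^(−n/2) exp(−SS/(2σ²)), so the posterior is Inverse-Gamma(α + n/2, β + SS/2) = Inverse-Gamma(5, 41.87).
The mode of Inverse-Gamma(a, b) is b/(a+1) = 41.87/6 ≈ 6.9783.

σ̂²_MAP = 6.9783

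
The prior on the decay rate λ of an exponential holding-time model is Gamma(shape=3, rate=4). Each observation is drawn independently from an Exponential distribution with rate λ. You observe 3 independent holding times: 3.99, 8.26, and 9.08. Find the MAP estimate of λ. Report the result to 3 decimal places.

The Exponential(rate=λ) likelihood is ∝ λ^n e^(−λΣtᵢ). Here n = 3 and Σtᵢ = 3.99 + 8.26 + 9.08 = 21.33.
Posterior ∝ λ^2e^(−4λ) · λ^3e^(−21.33λ) = λ^5e^(−25.33λ), i.e. Gamma(6, 25.33).
Mode = (a−1)/b = 5/25.33 ≈ 0.197.

λ̂_MAP = 0.197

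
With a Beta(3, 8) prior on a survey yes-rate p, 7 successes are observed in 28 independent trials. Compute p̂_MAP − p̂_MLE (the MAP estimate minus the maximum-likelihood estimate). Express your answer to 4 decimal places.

MAP − MLE = -0.0068

Posterior is Beta(10, 29); MAP = (10−1)/(39−2) = 9/37 ≈ 0.24324.
MLE ignores the prior: p̂_MLE = k/n = 7/28 ≈ 0.25000.
Difference = 9/37 − 7/28 = -1/148 ≈ -0.0068.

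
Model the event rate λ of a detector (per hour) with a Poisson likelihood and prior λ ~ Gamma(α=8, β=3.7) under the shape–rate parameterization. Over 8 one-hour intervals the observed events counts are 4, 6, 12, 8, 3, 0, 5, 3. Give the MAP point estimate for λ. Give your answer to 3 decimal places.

Σxᵢ = 4+6+12+8+3+0+5+3 = 41, with n = 8.
Posterior ∝ λ^7e^(−3.7λ) · λ^41e^(−8λ) = λ^48e^(−11.7λ), i.e. Gamma(shape=49, rate=11.7).
The mode of a Gamma(a, b) with a ≥ 1 (shape–rate) is (a−1)/b = 48/11.7 ≈ 4.103.

λ̂_MAP = 4.103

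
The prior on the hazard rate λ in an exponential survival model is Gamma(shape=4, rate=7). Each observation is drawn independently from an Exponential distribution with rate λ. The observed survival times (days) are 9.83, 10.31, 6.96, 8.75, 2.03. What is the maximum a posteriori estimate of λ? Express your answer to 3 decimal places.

λ̂_MAP = 0.178

The Exponential(rate=λ) likelihood is ∝ λ^n e^(−λΣtᵢ). Here n = 5 and Σtᵢ = 9.83 + 10.31 + 6.96 + 8.75 + 2.03 = 37.88.
Posterior ∝ λ^3e^(−7λ) · λ^5e^(−37.88λ) = λ^8e^(−44.88λ), i.e. Gamma(9, 44.88).
Mode = (a−1)/b = 8/44.88 ≈ 0.178.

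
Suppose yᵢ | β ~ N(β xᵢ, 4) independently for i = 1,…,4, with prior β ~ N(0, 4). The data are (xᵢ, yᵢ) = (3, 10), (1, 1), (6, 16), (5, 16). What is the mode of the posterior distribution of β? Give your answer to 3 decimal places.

log p(β | y) = −Σ(yᵢ − βxᵢ)²/(2·4) − β²/(2·4) + const.
Setting the derivative to zero: Σxᵢ(yᵢ − βxᵢ)/4 − β/4 = 0, so β = Σxᵢyᵢ / (Σxᵢ² + σ²/τ²).
Σxᵢyᵢ = 3·10 + 1·1 + 6·16 + 5·16 = 207; Σxᵢ² = 71; σ²/τ² = 1.
β̂_MAP = 207 / (71 + 1) = 207/72 ≈ 2.875.

β̂_MAP = 2.875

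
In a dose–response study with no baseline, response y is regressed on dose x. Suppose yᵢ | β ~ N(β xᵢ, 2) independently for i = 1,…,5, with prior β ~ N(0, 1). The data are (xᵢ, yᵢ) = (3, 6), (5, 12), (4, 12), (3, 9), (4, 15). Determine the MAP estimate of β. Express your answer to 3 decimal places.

log p(β | y) = −Σ(yᵢ − βxᵢ)²/(2·2) − β²/(2·1) + const.
Setting the derivative to zero: Σxᵢ(yᵢ − βxᵢ)/2 − β/1 = 0, so β = Σxᵢyᵢ / (Σxᵢ² + σ²/τ²).
Σxᵢyᵢ = 3·6 + 5·12 + 4·12 + 3·9 + 4·15 = 213; Σxᵢ² = 75; σ²/τ² = 2.
β̂_MAP = 213 / (75 + 2) = 213/77 ≈ 2.766.

β̂_MAP = 2.766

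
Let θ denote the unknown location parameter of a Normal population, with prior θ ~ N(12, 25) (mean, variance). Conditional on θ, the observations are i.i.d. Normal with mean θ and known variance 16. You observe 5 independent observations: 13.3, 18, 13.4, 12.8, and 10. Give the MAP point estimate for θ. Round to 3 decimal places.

θ̂_MAP = 13.330

n = 5; x̄ = (13.3 + 18 + 13.4 + 12.8 + 10)/5 = 67.5/5 = 13.5.
For a Normal prior and Normal likelihood with known variance, the posterior is Normal; its mode equals its mean, the precision-weighted average.
Prior precision 1/σ₀² = 1/25 = 0.04; data precision n/σ² = 5/16 = 0.3125.
θ̂ = (0.04·12 + 0.3125·13.5) / (0.04 + 0.3125) = 4.69875/0.3525 = 1253/94 ≈ 13.330.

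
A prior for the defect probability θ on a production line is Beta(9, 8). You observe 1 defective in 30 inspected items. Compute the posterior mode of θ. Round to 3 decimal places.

Prior: Beta(9, 8).
Data: 1 success in 30 trials. The binomial likelihood contributes θ(1−θ)^29, so the posterior is Beta(9+1, 8+29) = Beta(10, 37).
For Beta(a, b) with a, b > 1 the mode is (a−1)/(a+b−2) = 9/45 ≈ 0.200.

θ̂_MAP = 0.200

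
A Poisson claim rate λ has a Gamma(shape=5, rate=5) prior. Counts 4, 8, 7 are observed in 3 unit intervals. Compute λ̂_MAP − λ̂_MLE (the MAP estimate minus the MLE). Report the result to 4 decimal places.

MAP − MLE = -3.4583

Σxᵢ = 19. Posterior is Gamma(24, 8); MAP = (24−1)/8 = 23/8 ≈ 2.87500.
MLE = x̄ = 19/3 ≈ 6.33333.
Difference = 23/8 − 19/3 = -83/24 ≈ -3.4583.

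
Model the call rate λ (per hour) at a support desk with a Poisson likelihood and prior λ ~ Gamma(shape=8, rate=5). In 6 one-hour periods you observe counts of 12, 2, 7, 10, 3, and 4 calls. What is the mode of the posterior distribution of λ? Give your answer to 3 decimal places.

λ̂_MAP = 4.091

Σxᵢ = 12+2+7+10+3+4 = 38, with n = 6.
Posterior ∝ λ^7e^(−5λ) · λ^38e^(−6λ) = λ^45e^(−11λ), i.e. Gamma(shape=46, rate=11).
The mode of a Gamma(a, b) with a ≥ 1 (shape–rate) is (a−1)/b = 45/11 ≈ 4.091.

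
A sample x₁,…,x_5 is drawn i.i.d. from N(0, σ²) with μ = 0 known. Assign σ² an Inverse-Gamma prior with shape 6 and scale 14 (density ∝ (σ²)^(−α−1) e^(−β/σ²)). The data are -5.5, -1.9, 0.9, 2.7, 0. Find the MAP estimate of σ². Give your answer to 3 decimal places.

σ̂²_MAP = 3.682

Sum of squared deviations about the known mean: SS = (-5.5−0)² + (-1.9−0)² + (0.9−0)² + (2.7−0)² + (0−0)² = 41.96.
The Normal likelihood contributes (σ²)^(−n/2) exp(−SS/(2σ²)), so the posterior is Inverse-Gamma(α + n/2, β + SS/2) = Inverse-Gamma(8.5, 34.98).
The mode of Inverse-Gamma(a, b) is b/(a+1) = 34.98/9.5 ≈ 3.682.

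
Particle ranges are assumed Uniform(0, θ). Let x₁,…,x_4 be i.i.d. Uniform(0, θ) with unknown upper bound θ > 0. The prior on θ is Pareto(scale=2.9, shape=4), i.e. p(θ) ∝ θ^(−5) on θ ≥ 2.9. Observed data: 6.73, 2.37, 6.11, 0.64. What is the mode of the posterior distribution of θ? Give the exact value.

The Uniform(0, θ) likelihood is θ^(−n) for θ ≥ max(xᵢ), zero otherwise. Here max(xᵢ) = 6.73.
Posterior ∝ θ^(−5) · θ^(−4) = θ^(−9) on θ ≥ max(2.9, 6.73) = 6.73.
This density is strictly decreasing in θ, so the posterior mode lies at the lower boundary of the support.

θ̂_MAP = 6.73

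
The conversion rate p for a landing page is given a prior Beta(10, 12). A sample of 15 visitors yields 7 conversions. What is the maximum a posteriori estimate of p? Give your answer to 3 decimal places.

Prior: Beta(10, 12).
Data: 7 successes in 15 trials. The binomial likelihood contributes p^7(1−p)^8, so the posterior is Beta(10+7, 12+8) = Beta(17, 20).
For Beta(a, b) with a, b > 1 the mode is (a−1)/(a+b−2) = 16/35 ≈ 0.457.

p̂_MAP = 0.457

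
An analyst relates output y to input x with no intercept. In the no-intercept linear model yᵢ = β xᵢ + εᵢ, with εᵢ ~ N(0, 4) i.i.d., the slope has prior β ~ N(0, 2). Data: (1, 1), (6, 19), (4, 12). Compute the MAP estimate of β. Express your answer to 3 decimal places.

β̂_MAP = 2.964

log p(β | y) = −Σ(yᵢ − βxᵢ)²/(2·4) − β²/(2·2) + const.
Setting the derivative to zero: Σxᵢ(yᵢ − βxᵢ)/4 − β/2 = 0, so β = Σxᵢyᵢ / (Σxᵢ² + σ²/τ²).
Σxᵢyᵢ = 1·1 + 6·19 + 4·12 = 163; Σxᵢ² = 53; σ²/τ² = 2.
β̂_MAP = 163 / (53 + 2) = 163/55 ≈ 2.964.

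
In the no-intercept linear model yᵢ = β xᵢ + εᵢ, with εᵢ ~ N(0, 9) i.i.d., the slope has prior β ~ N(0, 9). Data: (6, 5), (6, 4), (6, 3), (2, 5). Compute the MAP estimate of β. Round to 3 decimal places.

log p(β | y) = −Σ(yᵢ − βxᵢ)²/(2·9) − β²/(2·9) + const.
Setting the derivative to zero: Σxᵢ(yᵢ − βxᵢ)/9 − β/9 = 0, so β = Σxᵢyᵢ / (Σxᵢ² + σ²/τ²).
Σxᵢyᵢ = 6·5 + 6·4 + 6·3 + 2·5 = 82; Σxᵢ² = 112; σ²/τ² = 1.
β̂_MAP = 82 / (112 + 1) = 82/113 ≈ 0.726.

β̂_MAP = 0.726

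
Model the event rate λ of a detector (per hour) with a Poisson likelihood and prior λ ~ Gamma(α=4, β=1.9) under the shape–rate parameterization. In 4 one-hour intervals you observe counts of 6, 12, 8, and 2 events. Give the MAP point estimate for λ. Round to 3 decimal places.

λ̂_MAP = 5.254

Σxᵢ = 6+12+8+2 = 28, with n = 4.
Posterior ∝ λ^3e^(−1.9λ) · λ^28e^(−4λ) = λ^31e^(−5.9λ), i.e. Gamma(shape=32, rate=5.9).
The mode of a Gamma(a, b) with a ≥ 1 (shape–rate) is (a−1)/b = 31/5.9 ≈ 5.254.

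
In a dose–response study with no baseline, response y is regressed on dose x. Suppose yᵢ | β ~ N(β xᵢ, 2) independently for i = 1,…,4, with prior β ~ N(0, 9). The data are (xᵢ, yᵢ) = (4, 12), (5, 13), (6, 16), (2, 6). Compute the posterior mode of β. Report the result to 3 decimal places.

β̂_MAP = 2.721

log p(β | y) = −Σ(yᵢ − βxᵢ)²/(2·2) − β²/(2·9) + const.
Setting the derivative to zero: Σxᵢ(yᵢ − βxᵢ)/2 − β/9 = 0, so β = Σxᵢyᵢ / (Σxᵢ² + σ²/τ²).
Σxᵢyᵢ = 4·12 + 5·13 + 6·16 + 2·6 = 221; Σxᵢ² = 81; σ²/τ² = 2/9.
β̂_MAP = 221 / (81 + 2/9) = 221/(731/9) = 117/43 ≈ 2.721.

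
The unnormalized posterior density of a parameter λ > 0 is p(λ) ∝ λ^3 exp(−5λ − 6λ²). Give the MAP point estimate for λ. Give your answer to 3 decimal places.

ℓ'(λ) = 3/λ − 5 − 12λ. Setting this to zero and multiplying by λ: 12λ² + 5λ − 3 = 0.
λ = (−5 + √(5² + 4·12·3)) / (2·12) = (−5 + √169) / 24 = (−5 + 13)/24 = 1/3.
ℓ''(λ) = −3/λ² − 12 < 0, confirming a maximum.

λ̂_MAP = 0.333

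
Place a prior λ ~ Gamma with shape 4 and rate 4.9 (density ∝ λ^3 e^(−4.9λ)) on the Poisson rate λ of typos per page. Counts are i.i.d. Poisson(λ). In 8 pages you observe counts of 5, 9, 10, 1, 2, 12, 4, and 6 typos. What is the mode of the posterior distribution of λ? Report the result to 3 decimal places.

Σxᵢ = 5+9+10+1+2+12+4+6 = 49, with n = 8.
Posterior ∝ λ^3e^(−4.9λ) · λ^49e^(−8λ) = λ^52e^(−12.9λ), i.e. Gamma(shape=53, rate=12.9).
The mode of a Gamma(a, b) with a ≥ 1 (shape–rate) is (a−1)/b = 52/12.9 ≈ 4.031.

λ̂_MAP = 4.031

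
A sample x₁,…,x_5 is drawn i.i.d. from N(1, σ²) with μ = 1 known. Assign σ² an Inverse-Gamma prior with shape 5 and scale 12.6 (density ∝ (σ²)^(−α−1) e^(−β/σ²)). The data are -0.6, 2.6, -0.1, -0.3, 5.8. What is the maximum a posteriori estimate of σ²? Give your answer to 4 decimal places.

Sum of squared deviations about the known mean: SS = (-0.6−1)² + (2.6−1)² + (-0.1−1)² + (-0.3−1)² + (5.8−1)² = 31.06.
The Normal likelihood contributes (σ²)^(−n/2) exp(−SS/(2σ²)), so the posterior is Inverse-Gamma(α + n/2, β + SS/2) = Inverse-Gamma(7.5, 28.13).
The mode of Inverse-Gamma(a, b) is b/(a+1) = 28.13/8.5 ≈ 3.3094.

σ̂²_MAP = 3.3094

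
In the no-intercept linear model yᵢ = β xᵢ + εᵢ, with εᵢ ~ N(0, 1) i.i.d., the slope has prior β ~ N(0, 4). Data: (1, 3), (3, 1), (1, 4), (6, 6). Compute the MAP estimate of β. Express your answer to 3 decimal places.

β̂_MAP = 0.974

log p(β | y) = −Σ(yᵢ − βxᵢ)²/(2·1) − β²/(2·4) + const.
Setting the derivative to zero: Σxᵢ(yᵢ − βxᵢ)/1 − β/4 = 0, so β = Σxᵢyᵢ / (Σxᵢ² + σ²/τ²).
Σxᵢyᵢ = 1·3 + 3·1 + 1·4 + 6·6 = 46; Σxᵢ² = 47; σ²/τ² = 0.25.
β̂_MAP = 46 / (47 + 0.25) = 46/47.25 ≈ 0.974.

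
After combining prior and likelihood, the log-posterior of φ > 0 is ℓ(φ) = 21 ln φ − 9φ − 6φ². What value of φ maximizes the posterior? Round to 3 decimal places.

φ̂_MAP = 1.000

ℓ'(φ) = 21/φ − 9 − 12φ. Setting this to zero and multiplying by φ: 12φ² + 9φ − 21 = 0.
φ = (−9 + √(9² + 4·12·21)) / (2·12) = (−9 + √1089) / 24 = (−9 + 33)/24 = 1.
ℓ''(φ) = −21/φ² − 12 < 0, confirming a maximum.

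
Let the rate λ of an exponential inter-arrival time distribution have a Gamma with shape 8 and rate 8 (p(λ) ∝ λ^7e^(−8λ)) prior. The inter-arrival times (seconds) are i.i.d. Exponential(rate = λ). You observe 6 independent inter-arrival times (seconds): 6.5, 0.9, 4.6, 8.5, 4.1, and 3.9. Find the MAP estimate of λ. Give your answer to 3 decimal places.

λ̂_MAP = 0.356

The Exponential(rate=λ) likelihood is ∝ λ^n e^(−λΣtᵢ). Here n = 6 and Σtᵢ = 6.5 + 0.9 + 4.6 + 8.5 + 4.1 + 3.9 = 28.5.
Posterior ∝ λ^7e^(−8λ) · λ^6e^(−28.5λ) = λ^13e^(−36.5λ), i.e. Gamma(14, 36.5).
Mode = (a−1)/b = 13/36.5 ≈ 0.356.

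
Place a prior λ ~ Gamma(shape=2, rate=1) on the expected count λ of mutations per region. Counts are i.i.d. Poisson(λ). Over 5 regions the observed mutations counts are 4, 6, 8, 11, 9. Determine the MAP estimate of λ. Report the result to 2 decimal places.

λ̂_MAP = 6.50

Σxᵢ = 4+6+8+11+9 = 38, with n = 5.
Posterior ∝ λe^(−1λ) · λ^38e^(−5λ) = λ^39e^(−6λ), i.e. Gamma(shape=40, rate=6).
The mode of a Gamma(a, b) with a ≥ 1 (shape–rate) is (a−1)/b = 39/6 ≈ 6.50.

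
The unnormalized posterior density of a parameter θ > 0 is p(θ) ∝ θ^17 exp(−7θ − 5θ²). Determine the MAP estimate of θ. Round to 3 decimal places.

θ̂_MAP = 1.000

ℓ'(θ) = 17/θ − 7 − 10θ. Setting this to zero and multiplying by θ: 10θ² + 7θ − 17 = 0.
θ = (−7 + √(7² + 4·10·17)) / (2·10) = (−7 + √729) / 20 = (−7 + 27)/20 = 1.
ℓ''(θ) = −17/θ² − 10 < 0, confirming a maximum.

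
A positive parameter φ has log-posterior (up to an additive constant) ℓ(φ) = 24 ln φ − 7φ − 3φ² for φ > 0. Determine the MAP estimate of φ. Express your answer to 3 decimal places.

ℓ'(φ) = 24/φ − 7 − 6φ. Setting this to zero and multiplying by φ: 6φ² + 7φ − 24 = 0.
φ = (−7 + √(7² + 4·6·24)) / (2·6) = (−7 + √625) / 12 = (−7 + 25)/12 = 3/2.
ℓ''(φ) = −24/φ² − 6 < 0, confirming a maximum.

φ̂_MAP = 1.500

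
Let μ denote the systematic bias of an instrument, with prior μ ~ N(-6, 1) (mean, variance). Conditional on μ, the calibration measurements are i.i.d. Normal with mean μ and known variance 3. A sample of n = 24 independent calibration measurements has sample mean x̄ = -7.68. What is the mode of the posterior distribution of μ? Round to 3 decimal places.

n = 24, x̄ = -7.68.
For a Normal prior and Normal likelihood with known variance, the posterior is Normal; its mode equals its mean, the precision-weighted average.
Prior precision 1/σ₀² = 1/1 = 1; data precision n/σ² = 24/3 = 8.
μ̂ = (1·(-6) + 8·(-7.68)) / (1 + 8) = (-67.44)/9 = -562/75 ≈ -7.493.

μ̂_MAP = -7.493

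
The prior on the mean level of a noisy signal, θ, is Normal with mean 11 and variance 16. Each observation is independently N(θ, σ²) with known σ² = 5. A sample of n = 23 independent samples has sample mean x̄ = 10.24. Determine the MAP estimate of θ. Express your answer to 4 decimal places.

n = 23, x̄ = 10.24.
For a Normal prior and Normal likelihood with known variance, the posterior is Normal; its mode equals its mean, the precision-weighted average.
Prior precision 1/σ₀² = 1/16 = 0.0625; data precision n/σ² = 23/5 = 4.6.
θ̂ = (0.0625·11 + 4.6·10.24) / (0.0625 + 4.6) = 47.7915/4.6625 = 95583/9325 ≈ 10.2502.

θ̂_MAP = 10.2502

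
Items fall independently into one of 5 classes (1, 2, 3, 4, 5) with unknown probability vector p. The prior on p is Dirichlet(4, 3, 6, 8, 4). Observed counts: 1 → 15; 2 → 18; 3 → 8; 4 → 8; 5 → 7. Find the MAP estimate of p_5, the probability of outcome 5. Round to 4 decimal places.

MAP estimate: 0.1316

The posterior is Dirichlet(αᵢ + nᵢ) = Dirichlet(19, 21, 14, 16, 11).
For a Dirichlet(a₁,…,a_K) with all aᵢ > 1, the mode has j-th component (aⱼ − 1)/(Σaᵢ − K).
Here Σaᵢ = 81 and K = 5, so p_5 = (11 − 1)/(81 − 5) = 10/76 ≈ 0.1316.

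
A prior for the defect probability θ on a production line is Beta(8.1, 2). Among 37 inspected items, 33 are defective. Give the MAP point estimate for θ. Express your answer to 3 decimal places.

Prior: Beta(8.1, 2).
Data: 33 successes in 37 trials. The binomial likelihood contributes θ^33(1−θ)^4, so the posterior is Beta(8.1+33, 2+4) = Beta(41.1, 6).
For Beta(a, b) with a, b > 1 the mode is (a−1)/(a+b−2) = 40.1/45.1 ≈ 0.889.

θ̂_MAP = 0.889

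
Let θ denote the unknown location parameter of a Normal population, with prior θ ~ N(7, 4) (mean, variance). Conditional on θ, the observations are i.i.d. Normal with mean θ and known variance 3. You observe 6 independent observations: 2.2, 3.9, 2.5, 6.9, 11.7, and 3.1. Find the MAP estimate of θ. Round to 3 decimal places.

θ̂_MAP = 5.267

n = 6; x̄ = (2.2 + 3.9 + 2.5 + 6.9 + 11.7 + 3.1)/6 = 30.3/6 = 5.05.
For a Normal prior and Normal likelihood with known variance, the posterior is Normal; its mode equals its mean, the precision-weighted average.
Prior precision 1/σ₀² = 1/4 = 0.25; data precision n/σ² = 6/3 = 2.
θ̂ = (0.25·7 + 2·5.05) / (0.25 + 2) = 11.85/2.25 = 79/15 ≈ 5.267.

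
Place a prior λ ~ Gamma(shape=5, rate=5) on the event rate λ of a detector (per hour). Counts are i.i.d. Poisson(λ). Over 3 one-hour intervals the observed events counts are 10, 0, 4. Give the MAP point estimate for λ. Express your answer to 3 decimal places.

λ̂_MAP = 2.250

Σxᵢ = 10+0+4 = 14, with n = 3.
Posterior ∝ λ^4e^(−5λ) · λ^14e^(−3λ) = λ^18e^(−8λ), i.e. Gamma(shape=19, rate=8).
The mode of a Gamma(a, b) with a ≥ 1 (shape–rate) is (a−1)/b = 18/8 ≈ 2.250.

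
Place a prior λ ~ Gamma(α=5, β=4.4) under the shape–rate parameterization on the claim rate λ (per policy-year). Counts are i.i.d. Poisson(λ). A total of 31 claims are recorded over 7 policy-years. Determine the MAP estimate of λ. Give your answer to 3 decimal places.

Σxᵢ = 31, n = 7.
Posterior ∝ λ^4e^(−4.4λ) · λ^31e^(−7λ) = λ^35e^(−11.4λ), i.e. Gamma(shape=36, rate=11.4).
The mode of a Gamma(a, b) with a ≥ 1 (shape–rate) is (a−1)/b = 35/11.4 ≈ 3.070.

λ̂_MAP = 3.070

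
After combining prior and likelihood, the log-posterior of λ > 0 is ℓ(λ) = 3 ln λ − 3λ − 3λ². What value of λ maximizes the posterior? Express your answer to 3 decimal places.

ℓ'(λ) = 3/λ − 3 − 6λ. Setting this to zero and multiplying by λ: 6λ² + 3λ − 3 = 0.
λ = (−3 + √(3² + 4·6·3)) / (2·6) = (−3 + √81) / 12 = (−3 + 9)/12 = 1/2.
ℓ''(λ) = −3/λ² − 6 < 0, confirming a maximum.

λ̂_MAP = 0.500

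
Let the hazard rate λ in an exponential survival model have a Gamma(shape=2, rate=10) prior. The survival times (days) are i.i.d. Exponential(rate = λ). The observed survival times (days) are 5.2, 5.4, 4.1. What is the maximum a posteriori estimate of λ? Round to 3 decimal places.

λ̂_MAP = 0.162

The Exponential(rate=λ) likelihood is ∝ λ^n e^(−λΣtᵢ). Here n = 3 and Σtᵢ = 5.2 + 5.4 + 4.1 = 14.7.
Posterior ∝ λe^(−10λ) · λ^3e^(−14.7λ) = λ^4e^(−24.7λ), i.e. Gamma(5, 24.7).
Mode = (a−1)/b = 4/24.7 ≈ 0.162.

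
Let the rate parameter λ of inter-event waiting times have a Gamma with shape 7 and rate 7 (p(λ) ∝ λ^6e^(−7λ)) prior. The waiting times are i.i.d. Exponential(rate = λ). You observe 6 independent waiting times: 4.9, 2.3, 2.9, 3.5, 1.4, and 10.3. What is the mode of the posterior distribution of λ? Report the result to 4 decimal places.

λ̂_MAP = 0.3715

The Exponential(rate=λ) likelihood is ∝ λ^n e^(−λΣtᵢ). Here n = 6 and Σtᵢ = 4.9 + 2.3 + 2.9 + 3.5 + 1.4 + 10.3 = 25.3.
Posterior ∝ λ^6e^(−7λ) · λ^6e^(−25.3λ) = λ^12e^(−32.3λ), i.e. Gamma(13, 32.3).
Mode = (a−1)/b = 12/32.3 ≈ 0.3715.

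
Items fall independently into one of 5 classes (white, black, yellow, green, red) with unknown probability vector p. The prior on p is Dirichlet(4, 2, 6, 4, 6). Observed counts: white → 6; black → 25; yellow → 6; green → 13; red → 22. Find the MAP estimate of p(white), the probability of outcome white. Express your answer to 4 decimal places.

The posterior is Dirichlet(αᵢ + nᵢ) = Dirichlet(10, 27, 12, 17, 28).
For a Dirichlet(a₁,…,a_K) with all aᵢ > 1, the mode has j-th component (aⱼ − 1)/(Σaᵢ − K).
Here Σaᵢ = 94 and K = 5, so p(white) = (10 − 1)/(94 − 5) = 9/89 ≈ 0.1011.

MAP estimate of p(white) = 0.1011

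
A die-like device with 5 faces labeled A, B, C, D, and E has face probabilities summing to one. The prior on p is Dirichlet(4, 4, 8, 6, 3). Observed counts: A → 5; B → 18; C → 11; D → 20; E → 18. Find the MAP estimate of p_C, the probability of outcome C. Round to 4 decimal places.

MAP estimate of p_C = 0.1957

The posterior is Dirichlet(αᵢ + nᵢ) = Dirichlet(9, 22, 19, 26, 21).
For a Dirichlet(a₁,…,a_K) with all aᵢ > 1, the mode has j-th component (aⱼ − 1)/(Σaᵢ − K).
Here Σaᵢ = 97 and K = 5, so p_C = (19 − 1)/(97 − 5) = 18/92 ≈ 0.1957.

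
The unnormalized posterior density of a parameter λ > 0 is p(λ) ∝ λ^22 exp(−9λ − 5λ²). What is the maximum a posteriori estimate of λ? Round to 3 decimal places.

ℓ'(λ) = 22/λ − 9 − 10λ. Setting this to zero and multiplying by λ: 10λ² + 9λ − 22 = 0.
λ = (−9 + √(9² + 4·10·22)) / (2·10) = (−9 + √961) / 20 = (−9 + 31)/20 = 11/10.
ℓ''(λ) = −22/λ² − 10 < 0, confirming a maximum.

λ̂_MAP = 1.100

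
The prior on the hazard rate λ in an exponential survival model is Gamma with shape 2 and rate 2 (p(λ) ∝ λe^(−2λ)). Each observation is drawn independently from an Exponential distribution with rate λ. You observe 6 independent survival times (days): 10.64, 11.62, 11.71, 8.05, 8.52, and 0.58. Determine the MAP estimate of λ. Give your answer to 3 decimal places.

λ̂_MAP = 0.132

The Exponential(rate=λ) likelihood is ∝ λ^n e^(−λΣtᵢ). Here n = 6 and Σtᵢ = 10.64 + 11.62 + 11.71 + 8.05 + 8.52 + 0.58 = 51.12.
Posterior ∝ λe^(−2λ) · λ^6e^(−51.12λ) = λ^7e^(−53.12λ), i.e. Gamma(8, 53.12).
Mode = (a−1)/b = 7/53.12 ≈ 0.132.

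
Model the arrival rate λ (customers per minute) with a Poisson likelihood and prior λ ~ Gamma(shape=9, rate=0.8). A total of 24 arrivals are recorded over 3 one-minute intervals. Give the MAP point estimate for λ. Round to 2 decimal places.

Σxᵢ = 24, n = 3.
Posterior ∝ λ^8e^(−0.8λ) · λ^24e^(−3λ) = λ^32e^(−3.8λ), i.e. Gamma(shape=33, rate=3.8).
The mode of a Gamma(a, b) with a ≥ 1 (shape–rate) is (a−1)/b = 32/3.8 ≈ 8.42.

λ̂_MAP = 8.42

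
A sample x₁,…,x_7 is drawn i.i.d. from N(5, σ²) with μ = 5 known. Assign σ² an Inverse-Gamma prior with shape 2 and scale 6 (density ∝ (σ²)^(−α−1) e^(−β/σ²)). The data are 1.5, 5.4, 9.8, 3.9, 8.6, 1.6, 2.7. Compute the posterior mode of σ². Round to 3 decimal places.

Sum of squared deviations about the known mean: SS = (1.5−5)² + (5.4−5)² + (9.8−5)² + (3.9−5)² + (8.6−5)² + (1.6−5)² + (2.7−5)² = 66.47.
The Normal likelihood contributes (σ²)^(−n/2) exp(−SS/(2σ²)), so the posterior is Inverse-Gamma(α + n/2, β + SS/2) = Inverse-Gamma(5.5, 39.235).
The mode of Inverse-Gamma(a, b) is b/(a+1) = 39.235/6.5 ≈ 6.036.

σ̂²_MAP = 6.036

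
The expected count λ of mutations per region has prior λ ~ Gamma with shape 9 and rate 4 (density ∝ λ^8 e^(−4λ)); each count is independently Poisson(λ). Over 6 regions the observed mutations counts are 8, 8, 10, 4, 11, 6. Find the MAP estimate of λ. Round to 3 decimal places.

λ̂_MAP = 5.500

Σxᵢ = 8+8+10+4+11+6 = 47, with n = 6.
Posterior ∝ λ^8e^(−4λ) · λ^47e^(−6λ) = λ^55e^(−10λ), i.e. Gamma(shape=56, rate=10).
The mode of a Gamma(a, b) with a ≥ 1 (shape–rate) is (a−1)/b = 55/10 ≈ 5.500.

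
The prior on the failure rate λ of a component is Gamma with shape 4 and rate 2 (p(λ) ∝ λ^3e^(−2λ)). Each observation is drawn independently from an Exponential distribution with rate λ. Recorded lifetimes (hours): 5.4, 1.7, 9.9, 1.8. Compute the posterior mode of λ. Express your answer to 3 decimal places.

λ̂_MAP = 0.337

The Exponential(rate=λ) likelihood is ∝ λ^n e^(−λΣtᵢ). Here n = 4 and Σtᵢ = 5.4 + 1.7 + 9.9 + 1.8 = 18.8.
Posterior ∝ λ^3e^(−2λ) · λ^4e^(−18.8λ) = λ^7e^(−20.8λ), i.e. Gamma(8, 20.8).
Mode = (a−1)/b = 7/20.8 ≈ 0.337.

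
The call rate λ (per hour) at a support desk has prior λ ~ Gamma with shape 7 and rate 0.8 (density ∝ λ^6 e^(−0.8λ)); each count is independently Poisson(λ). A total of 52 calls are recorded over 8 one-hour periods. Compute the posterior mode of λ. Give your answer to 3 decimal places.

Σxᵢ = 52, n = 8.
Posterior ∝ λ^6e^(−0.8λ) · λ^52e^(−8λ) = λ^58e^(−8.8λ), i.e. Gamma(shape=59, rate=8.8).
The mode of a Gamma(a, b) with a ≥ 1 (shape–rate) is (a−1)/b = 58/8.8 ≈ 6.591.

λ̂_MAP = 6.591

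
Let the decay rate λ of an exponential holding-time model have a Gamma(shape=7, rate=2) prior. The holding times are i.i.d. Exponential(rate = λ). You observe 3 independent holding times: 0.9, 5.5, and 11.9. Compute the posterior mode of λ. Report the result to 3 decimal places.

λ̂_MAP = 0.443

The Exponential(rate=λ) likelihood is ∝ λ^n e^(−λΣtᵢ). Here n = 3 and Σtᵢ = 0.9 + 5.5 + 11.9 = 18.3.
Posterior ∝ λ^6e^(−2λ) · λ^3e^(−18.3λ) = λ^9e^(−20.3λ), i.e. Gamma(10, 20.3).
Mode = (a−1)/b = 9/20.3 ≈ 0.443.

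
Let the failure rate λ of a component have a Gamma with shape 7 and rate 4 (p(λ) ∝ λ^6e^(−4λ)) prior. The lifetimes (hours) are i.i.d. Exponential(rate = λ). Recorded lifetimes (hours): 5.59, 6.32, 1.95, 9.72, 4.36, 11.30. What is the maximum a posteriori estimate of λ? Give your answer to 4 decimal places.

λ̂_MAP = 0.2775

The Exponential(rate=λ) likelihood is ∝ λ^n e^(−λΣtᵢ). Here n = 6 and Σtᵢ = 5.59 + 6.32 + 1.95 + 9.72 + 4.36 + 11.30 = 39.24.
Posterior ∝ λ^6e^(−4λ) · λ^6e^(−39.24λ) = λ^12e^(−43.24λ), i.e. Gamma(13, 43.24).
Mode = (a−1)/b = 12/43.24 ≈ 0.2775.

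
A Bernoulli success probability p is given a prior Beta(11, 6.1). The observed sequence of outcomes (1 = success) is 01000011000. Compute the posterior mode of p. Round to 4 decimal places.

p̂_MAP = 0.4981

Prior: Beta(11, 6.1).
Data: 3 successes in 11 trials (from the sequence). The binomial likelihood contributes p^3(1−p)^8, so the posterior is Beta(11+3, 6.1+8) = Beta(14, 14.1).
For Beta(a, b) with a, b > 1 the mode is (a−1)/(a+b−2) = 13/26.1 ≈ 0.4981.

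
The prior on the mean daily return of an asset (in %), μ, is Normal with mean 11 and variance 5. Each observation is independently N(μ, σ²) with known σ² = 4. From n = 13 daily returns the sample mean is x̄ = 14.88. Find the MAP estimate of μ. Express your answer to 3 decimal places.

μ̂_MAP = 14.655

n = 13, x̄ = 14.88.
For a Normal prior and Normal likelihood with known variance, the posterior is Normal; its mode equals its mean, the precision-weighted average.
Prior precision 1/σ₀² = 1/5 = 0.2; data precision n/σ² = 13/4 = 3.25.
μ̂ = (0.2·11 + 3.25·14.88) / (0.2 + 3.25) = 50.56/3.45 = 5056/345 ≈ 14.655.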